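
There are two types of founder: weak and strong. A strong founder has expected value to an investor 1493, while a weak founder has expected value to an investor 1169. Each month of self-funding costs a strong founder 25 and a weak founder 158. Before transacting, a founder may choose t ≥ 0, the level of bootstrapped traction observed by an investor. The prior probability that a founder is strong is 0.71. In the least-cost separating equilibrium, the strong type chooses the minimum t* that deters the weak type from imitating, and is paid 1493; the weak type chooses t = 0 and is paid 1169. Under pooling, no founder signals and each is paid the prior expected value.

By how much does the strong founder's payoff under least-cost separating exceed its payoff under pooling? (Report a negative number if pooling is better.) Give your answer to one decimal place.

Least-cost separating signal: t* solves 1169 = 1493 − 158·t*, so t* = (1493 − 1169)/158 ≈ 2.0506.
Strong type's separating payoff: 1493 − 25 × t* = 1493 − 25 × (1493 − 1169)/158 = 1493 − 8100/158 ≈ 1441.734.
Pooling payoff: 0.71 × 1493 + 0.29 × 1169 = 1399.04.
Difference: 1441.734 − 1399.04 = 42.694, i.e. 42.7 to one decimal place.
The strong type prefers to separate.

42.7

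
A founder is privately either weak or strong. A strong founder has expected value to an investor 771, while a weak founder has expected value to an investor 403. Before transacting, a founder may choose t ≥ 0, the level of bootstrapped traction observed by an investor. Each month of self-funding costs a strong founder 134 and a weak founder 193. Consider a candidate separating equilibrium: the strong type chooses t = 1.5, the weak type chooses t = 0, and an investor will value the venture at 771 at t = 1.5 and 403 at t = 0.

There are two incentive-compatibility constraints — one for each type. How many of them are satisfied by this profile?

1

Weak type: stay at 0 → 403; mimic → 771 − 193 × 1.5 = 481.5. IC fails (403 < 481.5).
Strong type: signal → 771 − 134 × 1.5 = 570; deviate to 0 → 403. IC holds (570 ≥ 403).
1 of 2 constraints hold, so this profile is not an equilibrium.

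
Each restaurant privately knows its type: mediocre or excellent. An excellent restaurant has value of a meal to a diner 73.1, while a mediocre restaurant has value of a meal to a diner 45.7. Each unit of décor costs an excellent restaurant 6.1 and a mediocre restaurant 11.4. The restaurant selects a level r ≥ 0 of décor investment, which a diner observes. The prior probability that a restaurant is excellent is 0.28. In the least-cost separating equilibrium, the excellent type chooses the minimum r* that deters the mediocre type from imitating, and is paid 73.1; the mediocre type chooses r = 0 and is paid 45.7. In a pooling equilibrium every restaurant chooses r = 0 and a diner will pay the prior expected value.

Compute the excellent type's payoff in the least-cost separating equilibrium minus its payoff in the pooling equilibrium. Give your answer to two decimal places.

5.07

Least-cost separating signal: r* solves 45.7 = 73.1 − 11.4·r*, so r* = (73.1 − 45.7)/11.4 ≈ 2.4035.
Excellent type's separating payoff: 73.1 − 6.1 × r* = 73.1 − 6.1 × (73.1 − 45.7)/11.4 = 73.1 − 167.14/11.4 ≈ 58.4386.
Pooling payoff: 0.28 × 73.1 + 0.72 × 45.7 = 53.372.
Difference: 58.4386 − 53.372 = 5.0666, i.e. 5.07 to two decimal places.
The excellent type prefers to separate.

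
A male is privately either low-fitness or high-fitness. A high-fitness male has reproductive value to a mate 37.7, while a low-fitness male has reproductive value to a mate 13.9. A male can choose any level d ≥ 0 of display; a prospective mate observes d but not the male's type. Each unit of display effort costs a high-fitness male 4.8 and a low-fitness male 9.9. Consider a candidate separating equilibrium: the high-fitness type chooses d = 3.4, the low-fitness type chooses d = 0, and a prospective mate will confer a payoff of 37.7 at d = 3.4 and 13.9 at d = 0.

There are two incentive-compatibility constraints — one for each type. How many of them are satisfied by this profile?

High-fitness type: signal → 37.7 − 4.8 × 3.4 = 21.38; deviate to 0 → 13.9. IC holds (21.38 ≥ 13.9).
Low-fitness type: stay at 0 → 13.9; mimic → 37.7 − 9.9 × 3.4 = 4.04. IC holds (13.9 ≥ 4.04).
2 of 2 constraints hold, so this is a separating equilibrium.

2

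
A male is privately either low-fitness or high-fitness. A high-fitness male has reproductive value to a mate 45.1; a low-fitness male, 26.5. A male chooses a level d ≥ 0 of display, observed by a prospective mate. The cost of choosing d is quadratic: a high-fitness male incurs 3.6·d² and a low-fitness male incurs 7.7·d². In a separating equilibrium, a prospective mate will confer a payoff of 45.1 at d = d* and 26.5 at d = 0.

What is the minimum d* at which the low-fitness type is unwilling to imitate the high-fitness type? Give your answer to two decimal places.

The low-fitness type at d = 0 receives 26.5; imitating at d* yields 45.1 − 7.7·d*².
Indifference: 26.5 = 45.1 − 7.7·d*², so d*² = (45.1 − 26.5) / 7.7 ≈ 2.4156.
d* = √2.4156 ≈ 1.55.

1.55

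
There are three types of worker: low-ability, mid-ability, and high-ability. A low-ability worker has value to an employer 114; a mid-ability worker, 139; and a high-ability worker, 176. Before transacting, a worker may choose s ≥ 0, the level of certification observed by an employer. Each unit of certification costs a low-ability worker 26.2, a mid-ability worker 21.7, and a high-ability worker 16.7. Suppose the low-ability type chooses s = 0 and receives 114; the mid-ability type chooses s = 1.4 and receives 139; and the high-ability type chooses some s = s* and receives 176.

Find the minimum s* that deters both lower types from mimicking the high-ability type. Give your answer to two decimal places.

3.11

Mid-ability type (on-path payoff 139 − 21.7×1.4 = 108.62) won't mimic when 108.62 ≥ 176 − 21.7·s*, i.e. s* ≥ 3.11.
Low-ability type (on-path payoff 114) won't mimic when 114 ≥ 176 − 26.2·s*, i.e. s* ≥ 2.37.
Both must hold, so s* = max(2.37, 3.11) = 3.11. The mid-ability type's constraint binds.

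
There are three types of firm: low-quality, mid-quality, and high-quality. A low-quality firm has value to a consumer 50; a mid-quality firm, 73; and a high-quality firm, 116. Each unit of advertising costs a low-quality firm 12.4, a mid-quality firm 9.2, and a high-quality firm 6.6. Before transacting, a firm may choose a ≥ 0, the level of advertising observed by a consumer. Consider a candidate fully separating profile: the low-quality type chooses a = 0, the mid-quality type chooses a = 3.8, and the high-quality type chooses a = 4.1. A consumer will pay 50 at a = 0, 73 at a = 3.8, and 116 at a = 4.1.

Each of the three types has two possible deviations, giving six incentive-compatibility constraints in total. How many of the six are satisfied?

3

Mid-quality (own payoff 73 − 9.2×3.8 = 38.04): to a=0 gives 50 → profitable ✗; to a=4.1 gives 116 − 9.2×4.1 = 78.28 → profitable ✗.
High-quality (own payoff 116 − 6.6×4.1 = 88.94): to a=0 gives 50 → no gain ✓; to a=3.8 gives 73 − 6.6×3.8 = 47.92 → no gain ✓.
Low-quality (own payoff 50): to a=3.8 gives 73 − 12.4×3.8 = 25.88 → no gain ✓; to a=4.1 gives 116 − 12.4×4.1 = 65.16 → profitable ✗.
3 of the 6 constraints hold; not an equilibrium.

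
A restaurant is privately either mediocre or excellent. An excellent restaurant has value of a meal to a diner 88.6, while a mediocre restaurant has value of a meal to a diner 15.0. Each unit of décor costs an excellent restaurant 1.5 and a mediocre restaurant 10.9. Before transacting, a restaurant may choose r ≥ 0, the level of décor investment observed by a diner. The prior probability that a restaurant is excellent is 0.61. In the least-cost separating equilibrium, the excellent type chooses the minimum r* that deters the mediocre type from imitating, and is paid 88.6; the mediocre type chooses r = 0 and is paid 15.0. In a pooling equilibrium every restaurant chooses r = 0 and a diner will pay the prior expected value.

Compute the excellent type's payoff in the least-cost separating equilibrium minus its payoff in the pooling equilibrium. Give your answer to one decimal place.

Least-cost separating signal: r* solves 15.0 = 88.6 − 10.9·r*, so r* = (88.6 − 15.0)/10.9 ≈ 6.7523.
Excellent type's separating payoff: 88.6 − 1.5 × r* = 88.6 − 1.5 × (88.6 − 15.0)/10.9 = 88.6 − 110.4/10.9 ≈ 78.472.
Pooling payoff: 0.61 × 88.6 + 0.39 × 15.0 = 59.896.
Difference: 78.472 − 59.896 = 18.576, i.e. 18.6 to one decimal place.
The excellent type prefers to separate.

18.6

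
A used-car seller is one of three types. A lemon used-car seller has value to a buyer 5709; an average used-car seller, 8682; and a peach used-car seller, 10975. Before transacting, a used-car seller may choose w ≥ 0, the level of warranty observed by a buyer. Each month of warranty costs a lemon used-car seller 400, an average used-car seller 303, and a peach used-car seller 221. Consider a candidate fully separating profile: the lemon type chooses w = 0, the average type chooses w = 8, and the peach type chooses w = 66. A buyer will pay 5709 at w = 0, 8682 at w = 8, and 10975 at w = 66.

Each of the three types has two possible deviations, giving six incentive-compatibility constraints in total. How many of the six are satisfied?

4

Peach (own payoff 10975 − 221×66 = -3611): to w=0 gives 5709 → profitable ✗; to w=8 gives 8682 − 221×8 = 6914 → profitable ✗.
Lemon (own payoff 5709): to w=8 gives 8682 − 400×8 = 5482 → no gain ✓; to w=66 gives 10975 − 400×66 = -15425 → no gain ✓.
Average (own payoff 8682 − 303×8 = 6258): to w=0 gives 5709 → no gain ✓; to w=66 gives 10975 − 303×66 = -9023 → no gain ✓.
4 of the 6 constraints hold; not an equilibrium.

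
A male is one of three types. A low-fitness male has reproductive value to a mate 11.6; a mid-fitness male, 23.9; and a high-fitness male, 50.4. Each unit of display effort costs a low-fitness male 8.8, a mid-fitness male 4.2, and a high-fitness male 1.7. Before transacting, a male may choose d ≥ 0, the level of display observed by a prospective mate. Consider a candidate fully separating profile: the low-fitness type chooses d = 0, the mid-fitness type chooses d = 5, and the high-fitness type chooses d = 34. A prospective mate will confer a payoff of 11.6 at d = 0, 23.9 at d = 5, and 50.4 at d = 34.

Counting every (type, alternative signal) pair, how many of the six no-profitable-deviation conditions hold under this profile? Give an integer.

3

Mid-fitness (own payoff 23.9 − 4.2×5 = 2.9): to d=0 gives 11.6 → profitable ✗; to d=34 gives 50.4 − 4.2×34 = -92.4 → no gain ✓.
Low-fitness (own payoff 11.6): to d=5 gives 23.9 − 8.8×5 = -20.1 → no gain ✓; to d=34 gives 50.4 − 8.8×34 = -248.8 → no gain ✓.
High-fitness (own payoff 50.4 − 1.7×34 = -7.4): to d=0 gives 11.6 → profitable ✗; to d=5 gives 23.9 − 1.7×5 = 15.4 → profitable ✗.
3 of the 6 constraints hold; not an equilibrium.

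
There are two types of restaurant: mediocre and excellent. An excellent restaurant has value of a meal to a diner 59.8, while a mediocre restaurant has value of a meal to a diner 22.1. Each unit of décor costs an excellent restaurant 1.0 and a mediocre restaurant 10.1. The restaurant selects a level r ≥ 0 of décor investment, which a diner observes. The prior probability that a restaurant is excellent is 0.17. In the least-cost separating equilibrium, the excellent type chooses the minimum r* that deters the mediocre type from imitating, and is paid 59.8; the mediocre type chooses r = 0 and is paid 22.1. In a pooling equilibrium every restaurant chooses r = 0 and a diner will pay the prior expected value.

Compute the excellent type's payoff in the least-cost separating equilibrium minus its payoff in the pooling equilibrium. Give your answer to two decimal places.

27.56

Least-cost separating signal: r* solves 22.1 = 59.8 − 10.1·r*, so r* = (59.8 − 22.1)/10.1 ≈ 3.7327.
Excellent type's separating payoff: 59.8 − 1.0 × r* = 59.8 − 1.0 × (59.8 − 22.1)/10.1 = 59.8 − 37.7/10.1 ≈ 56.0673.
Pooling payoff: 0.17 × 59.8 + 0.83 × 22.1 = 28.509.
Difference: 56.0673 − 28.509 = 27.5583, i.e. 27.56 to two decimal places.
The excellent type prefers to separate.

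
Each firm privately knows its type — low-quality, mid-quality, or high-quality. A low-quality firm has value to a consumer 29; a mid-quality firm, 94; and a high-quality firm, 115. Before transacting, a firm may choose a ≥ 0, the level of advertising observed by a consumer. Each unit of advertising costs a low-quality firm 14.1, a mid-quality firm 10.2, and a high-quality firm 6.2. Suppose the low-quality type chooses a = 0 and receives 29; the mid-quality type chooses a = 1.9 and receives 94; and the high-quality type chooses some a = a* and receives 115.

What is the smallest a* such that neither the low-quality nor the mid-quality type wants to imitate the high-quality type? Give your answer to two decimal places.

6.10

Mid-quality type (on-path payoff 94 − 10.2×1.9 = 74.62) won't mimic when 74.62 ≥ 115 − 10.2·a*, i.e. a* ≥ 3.96.
Low-quality type (on-path payoff 29) won't mimic when 29 ≥ 115 − 14.1·a*, i.e. a* ≥ 6.10.
Both must hold, so a* = max(6.10, 3.96) = 6.10. The low-quality type's constraint binds.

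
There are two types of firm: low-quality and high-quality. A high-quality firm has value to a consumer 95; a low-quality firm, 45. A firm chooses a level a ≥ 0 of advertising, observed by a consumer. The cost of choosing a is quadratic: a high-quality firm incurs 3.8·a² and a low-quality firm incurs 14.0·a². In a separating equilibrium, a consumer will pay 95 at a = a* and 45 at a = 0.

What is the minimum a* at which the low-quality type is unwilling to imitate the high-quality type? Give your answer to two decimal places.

The low-quality type at a = 0 receives 45; imitating at a* yields 95 − 14.0·a*².
Indifference: 45 = 95 − 14.0·a*², so a*² = (95 − 45) / 14.0 ≈ 3.5714.
a* = √3.5714 ≈ 1.89.

1.89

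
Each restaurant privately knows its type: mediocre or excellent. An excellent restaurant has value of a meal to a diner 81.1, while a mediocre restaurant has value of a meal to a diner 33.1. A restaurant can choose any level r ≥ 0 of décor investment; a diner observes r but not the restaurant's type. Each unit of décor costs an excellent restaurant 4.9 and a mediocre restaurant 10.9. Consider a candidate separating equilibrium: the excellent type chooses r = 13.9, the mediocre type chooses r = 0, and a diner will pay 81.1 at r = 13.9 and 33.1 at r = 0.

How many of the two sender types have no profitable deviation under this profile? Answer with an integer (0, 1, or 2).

Excellent type: signal → 81.1 − 4.9 × 13.9 = 12.99; deviate to 0 → 33.1. IC fails (12.99 < 33.1).
Mediocre type: stay at 0 → 33.1; mimic → 81.1 − 10.9 × 13.9 = -70.41. IC holds (33.1 ≥ -70.41).
1 of 2 constraints hold, so this profile is not an equilibrium.

1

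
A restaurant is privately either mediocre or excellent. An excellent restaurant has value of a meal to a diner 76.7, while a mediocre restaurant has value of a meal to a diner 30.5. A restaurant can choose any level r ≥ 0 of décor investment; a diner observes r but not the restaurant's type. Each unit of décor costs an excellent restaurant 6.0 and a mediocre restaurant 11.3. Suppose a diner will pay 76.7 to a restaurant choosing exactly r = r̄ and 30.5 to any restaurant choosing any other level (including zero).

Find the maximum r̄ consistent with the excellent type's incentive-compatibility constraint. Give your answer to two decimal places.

7.70

Choosing r̄ yields the excellent type 76.7 − 6.0·r̄; choosing zero yields 30.5.
The excellent type is indifferent at 76.7 − 6.0·r̄ = 30.5, i.e. r̄ = (76.7 − 30.5) / 6.0 = 7.70.
For any r̄ above 7.70 the excellent type would rather pool at zero, so separation collapses.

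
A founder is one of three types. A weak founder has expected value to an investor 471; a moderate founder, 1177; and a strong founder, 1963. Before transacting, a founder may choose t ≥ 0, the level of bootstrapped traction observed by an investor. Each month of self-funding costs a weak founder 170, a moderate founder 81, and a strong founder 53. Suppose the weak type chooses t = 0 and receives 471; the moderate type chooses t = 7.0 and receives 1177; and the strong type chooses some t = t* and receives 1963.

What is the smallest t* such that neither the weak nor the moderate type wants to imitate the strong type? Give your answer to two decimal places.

16.70

Moderate type (on-path payoff 1177 − 81×7.0 = 610) won't mimic when 610 ≥ 1963 − 81·t*, i.e. t* ≥ 16.70.
Weak type (on-path payoff 471) won't mimic when 471 ≥ 1963 − 170·t*, i.e. t* ≥ 8.78.
Both must hold, so t* = max(8.78, 16.70) = 16.70. The moderate type's constraint binds.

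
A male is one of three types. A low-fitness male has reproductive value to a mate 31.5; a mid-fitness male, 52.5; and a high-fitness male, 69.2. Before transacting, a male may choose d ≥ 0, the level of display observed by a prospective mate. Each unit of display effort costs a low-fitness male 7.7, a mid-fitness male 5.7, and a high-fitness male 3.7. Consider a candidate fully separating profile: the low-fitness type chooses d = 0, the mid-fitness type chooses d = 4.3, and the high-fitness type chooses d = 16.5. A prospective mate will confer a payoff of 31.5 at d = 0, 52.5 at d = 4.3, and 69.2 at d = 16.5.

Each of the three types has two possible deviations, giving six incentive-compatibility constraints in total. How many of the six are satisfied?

3

Low-fitness (own payoff 31.5): to d=4.3 gives 52.5 − 7.7×4.3 = 19.39 → no gain ✓; to d=16.5 gives 69.2 − 7.7×16.5 = -57.85 → no gain ✓.
Mid-fitness (own payoff 52.5 − 5.7×4.3 = 27.99): to d=0 gives 31.5 → profitable ✗; to d=16.5 gives 69.2 − 5.7×16.5 = -24.85 → no gain ✓.
High-fitness (own payoff 69.2 − 3.7×16.5 = 8.15): to d=0 gives 31.5 → profitable ✗; to d=4.3 gives 52.5 − 3.7×4.3 = 36.59 → profitable ✗.
3 of the 6 constraints hold; not an equilibrium.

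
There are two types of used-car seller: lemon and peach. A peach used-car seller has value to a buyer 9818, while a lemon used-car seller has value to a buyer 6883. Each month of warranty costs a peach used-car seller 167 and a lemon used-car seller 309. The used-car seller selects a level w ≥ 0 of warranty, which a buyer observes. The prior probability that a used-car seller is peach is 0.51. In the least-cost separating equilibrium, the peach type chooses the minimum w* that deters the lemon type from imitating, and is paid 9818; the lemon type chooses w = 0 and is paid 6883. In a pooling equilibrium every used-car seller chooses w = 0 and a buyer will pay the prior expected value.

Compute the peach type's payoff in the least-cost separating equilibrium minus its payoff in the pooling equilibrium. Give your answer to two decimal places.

-148.08

Least-cost separating signal: w* solves 6883 = 9818 − 309·w*, so w* = (9818 − 6883)/309 ≈ 9.4984.
Peach type's separating payoff: 9818 − 167 × w* = 9818 − 167 × (9818 − 6883)/309 = 9818 − 490145/309 ≈ 8231.7702.
Pooling payoff: 0.51 × 9818 + 0.49 × 6883 = 8379.85.
Difference: 8231.7702 − 8379.85 = -148.0798, i.e. -148.08 to two decimal places.
The peach type would prefer the pooling outcome.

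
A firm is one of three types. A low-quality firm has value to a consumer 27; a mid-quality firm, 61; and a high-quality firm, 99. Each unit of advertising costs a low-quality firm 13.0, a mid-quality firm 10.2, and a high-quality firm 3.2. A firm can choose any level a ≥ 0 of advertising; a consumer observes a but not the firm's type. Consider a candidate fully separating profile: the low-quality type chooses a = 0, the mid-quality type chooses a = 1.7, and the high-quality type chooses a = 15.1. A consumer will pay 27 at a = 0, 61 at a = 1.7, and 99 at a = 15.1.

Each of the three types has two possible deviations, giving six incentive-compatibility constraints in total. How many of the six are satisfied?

4

High-quality (own payoff 99 − 3.2×15.1 = 50.68): to a=0 gives 27 → no gain ✓; to a=1.7 gives 61 − 3.2×1.7 = 55.56 → profitable ✗.
Mid-quality (own payoff 61 − 10.2×1.7 = 43.66): to a=0 gives 27 → no gain ✓; to a=15.1 gives 99 − 10.2×15.1 = -55.02 → no gain ✓.
Low-quality (own payoff 27): to a=1.7 gives 61 − 13.0×1.7 = 38.9 → profitable ✗; to a=15.1 gives 99 − 13.0×15.1 = -97.3 → no gain ✓.
4 of the 6 constraints hold; not an equilibrium.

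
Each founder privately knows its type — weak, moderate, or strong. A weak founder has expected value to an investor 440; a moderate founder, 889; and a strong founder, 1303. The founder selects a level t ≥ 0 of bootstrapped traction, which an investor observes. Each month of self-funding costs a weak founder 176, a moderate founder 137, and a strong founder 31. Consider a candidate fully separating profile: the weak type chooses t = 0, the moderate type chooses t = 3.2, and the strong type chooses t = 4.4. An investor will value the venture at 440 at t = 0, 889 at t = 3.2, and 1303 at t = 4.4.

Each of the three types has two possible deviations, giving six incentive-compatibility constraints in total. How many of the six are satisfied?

4

Moderate (own payoff 889 − 137×3.2 = 450.6): to t=0 gives 440 → no gain ✓; to t=4.4 gives 1303 − 137×4.4 = 700.2 → profitable ✗.
Strong (own payoff 1303 − 31×4.4 = 1166.6): to t=0 gives 440 → no gain ✓; to t=3.2 gives 889 − 31×3.2 = 789.8 → no gain ✓.
Weak (own payoff 440): to t=3.2 gives 889 − 176×3.2 = 325.8 → no gain ✓; to t=4.4 gives 1303 − 176×4.4 = 528.6 → profitable ✗.
4 of the 6 constraints hold; not an equilibrium.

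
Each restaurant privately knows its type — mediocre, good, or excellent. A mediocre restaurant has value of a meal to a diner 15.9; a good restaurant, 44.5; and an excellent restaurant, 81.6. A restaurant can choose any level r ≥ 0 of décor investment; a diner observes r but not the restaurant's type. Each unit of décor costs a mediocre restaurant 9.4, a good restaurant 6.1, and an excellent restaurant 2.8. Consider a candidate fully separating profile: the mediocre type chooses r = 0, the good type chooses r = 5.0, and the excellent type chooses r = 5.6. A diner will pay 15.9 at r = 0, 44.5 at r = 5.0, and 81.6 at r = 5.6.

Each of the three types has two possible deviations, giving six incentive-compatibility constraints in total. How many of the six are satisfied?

3

Good (own payoff 44.5 − 6.1×5.0 = 14): to r=0 gives 15.9 → profitable ✗; to r=5.6 gives 81.6 − 6.1×5.6 = 47.44 → profitable ✗.
Excellent (own payoff 81.6 − 2.8×5.6 = 65.92): to r=0 gives 15.9 → no gain ✓; to r=5.0 gives 44.5 − 2.8×5.0 = 30.5 → no gain ✓.
Mediocre (own payoff 15.9): to r=5.0 gives 44.5 − 9.4×5.0 = -2.5 → no gain ✓; to r=5.6 gives 81.6 − 9.4×5.6 = 28.96 → profitable ✗.
3 of the 6 constraints hold; not an equilibrium.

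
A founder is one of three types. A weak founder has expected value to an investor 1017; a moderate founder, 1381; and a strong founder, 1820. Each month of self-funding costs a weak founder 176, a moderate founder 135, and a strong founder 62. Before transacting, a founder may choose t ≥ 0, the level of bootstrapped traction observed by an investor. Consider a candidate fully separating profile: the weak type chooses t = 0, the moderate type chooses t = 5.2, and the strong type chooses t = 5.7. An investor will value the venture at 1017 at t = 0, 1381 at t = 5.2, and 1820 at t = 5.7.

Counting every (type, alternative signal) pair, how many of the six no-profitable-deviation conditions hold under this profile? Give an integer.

Strong (own payoff 1820 − 62×5.7 = 1466.6): to t=0 gives 1017 → no gain ✓; to t=5.2 gives 1381 − 62×5.2 = 1058.6 → no gain ✓.
Weak (own payoff 1017): to t=5.2 gives 1381 − 176×5.2 = 465.8 → no gain ✓; to t=5.7 gives 1820 − 176×5.7 = 816.8 → no gain ✓.
Moderate (own payoff 1381 − 135×5.2 = 679): to t=0 gives 1017 → profitable ✗; to t=5.7 gives 1820 − 135×5.7 = 1050.5 → profitable ✗.
4 of the 6 constraints hold; not an equilibrium.

4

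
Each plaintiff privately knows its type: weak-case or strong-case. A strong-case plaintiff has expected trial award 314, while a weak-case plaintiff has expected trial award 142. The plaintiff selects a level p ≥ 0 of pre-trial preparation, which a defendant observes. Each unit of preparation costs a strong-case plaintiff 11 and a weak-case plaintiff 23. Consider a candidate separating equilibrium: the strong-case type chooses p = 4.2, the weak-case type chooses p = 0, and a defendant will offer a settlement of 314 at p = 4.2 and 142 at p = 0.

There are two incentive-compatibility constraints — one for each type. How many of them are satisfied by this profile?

Weak-case type: stay at 0 → 142; mimic → 314 − 23 × 4.2 = 217.4. IC fails (142 < 217.4).
Strong-case type: signal → 314 − 11 × 4.2 = 267.8; deviate to 0 → 142. IC holds (267.8 ≥ 142).
1 of 2 constraints hold, so this profile is not an equilibrium.

1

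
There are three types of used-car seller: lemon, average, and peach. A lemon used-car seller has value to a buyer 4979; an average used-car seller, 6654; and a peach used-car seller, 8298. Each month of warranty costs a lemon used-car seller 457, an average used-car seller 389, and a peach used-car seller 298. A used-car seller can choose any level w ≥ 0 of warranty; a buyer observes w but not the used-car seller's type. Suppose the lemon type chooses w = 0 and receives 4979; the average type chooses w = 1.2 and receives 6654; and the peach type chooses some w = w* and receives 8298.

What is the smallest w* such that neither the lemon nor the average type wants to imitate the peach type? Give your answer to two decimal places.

Lemon type (on-path payoff 4979) won't mimic when 4979 ≥ 8298 − 457·w*, i.e. w* ≥ 7.26.
Average type (on-path payoff 6654 − 389×1.2 = 6187.2) won't mimic when 6187.2 ≥ 8298 − 389·w*, i.e. w* ≥ 5.43.
Both must hold, so w* = max(7.26, 5.43) = 7.26. The lemon type's constraint binds.

7.26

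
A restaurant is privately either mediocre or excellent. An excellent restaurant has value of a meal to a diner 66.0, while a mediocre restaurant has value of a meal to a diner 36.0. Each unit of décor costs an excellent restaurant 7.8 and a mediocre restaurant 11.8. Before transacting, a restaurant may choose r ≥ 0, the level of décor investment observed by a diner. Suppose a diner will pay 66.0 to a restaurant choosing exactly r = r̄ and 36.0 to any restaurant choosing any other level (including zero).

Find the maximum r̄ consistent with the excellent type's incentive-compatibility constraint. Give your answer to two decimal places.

3.85

Choosing r̄ yields the excellent type 66.0 − 7.8·r̄; choosing zero yields 36.0.
The excellent type is indifferent at 66.0 − 7.8·r̄ = 36.0, i.e. r̄ = (66.0 − 36.0) / 7.8 ≈ 3.85.
For any r̄ above 3.85 the excellent type would rather pool at zero, so separation collapses.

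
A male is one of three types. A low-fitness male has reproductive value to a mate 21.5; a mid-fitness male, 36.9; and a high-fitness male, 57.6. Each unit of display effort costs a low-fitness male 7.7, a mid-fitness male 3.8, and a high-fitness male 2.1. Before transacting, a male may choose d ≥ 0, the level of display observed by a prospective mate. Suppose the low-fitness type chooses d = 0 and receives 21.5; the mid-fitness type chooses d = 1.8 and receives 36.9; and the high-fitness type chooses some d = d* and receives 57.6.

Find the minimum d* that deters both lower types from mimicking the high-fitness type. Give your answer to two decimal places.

Low-fitness type (on-path payoff 21.5) won't mimic when 21.5 ≥ 57.6 − 7.7·d*, i.e. d* ≥ 4.69.
Mid-fitness type (on-path payoff 36.9 − 3.8×1.8 = 30.06) won't mimic when 30.06 ≥ 57.6 − 3.8·d*, i.e. d* ≥ 7.25.
Both must hold, so d* = max(4.69, 7.25) = 7.25. The mid-fitness type's constraint binds.

7.25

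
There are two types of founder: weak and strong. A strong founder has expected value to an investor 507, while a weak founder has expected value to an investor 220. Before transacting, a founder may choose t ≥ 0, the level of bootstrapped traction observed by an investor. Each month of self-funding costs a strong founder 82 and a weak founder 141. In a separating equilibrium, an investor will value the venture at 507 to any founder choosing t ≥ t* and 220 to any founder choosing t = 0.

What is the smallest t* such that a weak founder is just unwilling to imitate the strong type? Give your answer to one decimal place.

A weak founder choosing t = 0 receives 220.
Imitating at t* instead would pay 507 at cost 141·t*, netting 507 − 141·t*.
Indifference: 220 = 507 − 141·t*, so t* = (507 − 220) / 141 ≈ 2.0.
At t* the weak type's incentive constraint just binds; the strong type strictly prefers t* since its per-unit cost is lower.

2.0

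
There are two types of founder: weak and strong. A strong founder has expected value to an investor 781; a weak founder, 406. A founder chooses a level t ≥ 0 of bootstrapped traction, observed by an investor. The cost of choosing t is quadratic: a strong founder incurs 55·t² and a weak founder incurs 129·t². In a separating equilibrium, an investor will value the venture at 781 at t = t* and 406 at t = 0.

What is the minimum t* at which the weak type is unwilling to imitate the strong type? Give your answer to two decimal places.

1.70

The weak type at t = 0 receives 406; imitating at t* yields 781 − 129·t*².
Indifference: 406 = 781 − 129·t*², so t*² = (781 − 406) / 129 ≈ 2.9070.
t* = √2.9070 ≈ 1.70.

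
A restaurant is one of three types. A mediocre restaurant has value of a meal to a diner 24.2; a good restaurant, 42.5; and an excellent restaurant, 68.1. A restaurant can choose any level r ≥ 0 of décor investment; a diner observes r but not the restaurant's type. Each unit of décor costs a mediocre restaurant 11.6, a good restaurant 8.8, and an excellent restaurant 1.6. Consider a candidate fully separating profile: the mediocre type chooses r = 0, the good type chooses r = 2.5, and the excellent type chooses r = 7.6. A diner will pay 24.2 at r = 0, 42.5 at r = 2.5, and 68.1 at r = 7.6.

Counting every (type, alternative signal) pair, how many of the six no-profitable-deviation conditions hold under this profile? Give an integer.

Mediocre (own payoff 24.2): to r=2.5 gives 42.5 − 11.6×2.5 = 13.5 → no gain ✓; to r=7.6 gives 68.1 − 11.6×7.6 = -20.06 → no gain ✓.
Good (own payoff 42.5 − 8.8×2.5 = 20.5): to r=0 gives 24.2 → profitable ✗; to r=7.6 gives 68.1 − 8.8×7.6 = 1.22 → no gain ✓.
Excellent (own payoff 68.1 − 1.6×7.6 = 55.94): to r=0 gives 24.2 → no gain ✓; to r=2.5 gives 42.5 − 1.6×2.5 = 38.5 → no gain ✓.
5 of the 6 constraints hold; not an equilibrium.

5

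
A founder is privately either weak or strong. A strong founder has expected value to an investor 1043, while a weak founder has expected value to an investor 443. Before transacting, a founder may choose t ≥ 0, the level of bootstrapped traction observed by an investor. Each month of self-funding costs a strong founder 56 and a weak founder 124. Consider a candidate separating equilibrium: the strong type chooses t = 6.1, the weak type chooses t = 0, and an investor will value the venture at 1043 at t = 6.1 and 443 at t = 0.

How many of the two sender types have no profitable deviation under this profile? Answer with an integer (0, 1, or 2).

2

Weak type: stay at 0 → 443; mimic → 1043 − 124 × 6.1 = 286.6. IC holds (443 ≥ 286.6).
Strong type: signal → 1043 − 56 × 6.1 = 701.4; deviate to 0 → 443. IC holds (701.4 ≥ 443).
2 of 2 constraints hold, so this is a separating equilibrium.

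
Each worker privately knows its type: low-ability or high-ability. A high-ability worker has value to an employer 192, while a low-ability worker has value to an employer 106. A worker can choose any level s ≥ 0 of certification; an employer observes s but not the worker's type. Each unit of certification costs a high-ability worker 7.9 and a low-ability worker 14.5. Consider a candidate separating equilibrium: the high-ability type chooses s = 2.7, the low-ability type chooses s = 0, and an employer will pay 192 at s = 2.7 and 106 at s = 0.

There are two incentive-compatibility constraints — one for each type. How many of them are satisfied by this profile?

1

Low-ability type: stay at 0 → 106; mimic → 192 − 14.5 × 2.7 = 152.85. IC fails (106 < 152.85).
High-ability type: signal → 192 − 7.9 × 2.7 = 170.67; deviate to 0 → 106. IC holds (170.67 ≥ 106).
1 of 2 constraints hold, so this profile is not an equilibrium.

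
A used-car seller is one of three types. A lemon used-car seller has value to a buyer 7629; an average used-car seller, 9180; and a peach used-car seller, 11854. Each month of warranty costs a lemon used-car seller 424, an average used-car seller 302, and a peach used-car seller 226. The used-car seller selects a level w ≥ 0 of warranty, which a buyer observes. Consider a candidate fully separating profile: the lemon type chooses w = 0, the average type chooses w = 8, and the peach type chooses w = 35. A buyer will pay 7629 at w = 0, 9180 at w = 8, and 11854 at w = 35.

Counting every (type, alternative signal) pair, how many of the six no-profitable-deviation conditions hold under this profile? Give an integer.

Lemon (own payoff 7629): to w=8 gives 9180 − 424×8 = 5788 → no gain ✓; to w=35 gives 11854 − 424×35 = -2986 → no gain ✓.
Peach (own payoff 11854 − 226×35 = 3944): to w=0 gives 7629 → profitable ✗; to w=8 gives 9180 − 226×8 = 7372 → profitable ✗.
Average (own payoff 9180 − 302×8 = 6764): to w=0 gives 7629 → profitable ✗; to w=35 gives 11854 − 302×35 = 1284 → no gain ✓.
3 of the 6 constraints hold; not an equilibrium.

3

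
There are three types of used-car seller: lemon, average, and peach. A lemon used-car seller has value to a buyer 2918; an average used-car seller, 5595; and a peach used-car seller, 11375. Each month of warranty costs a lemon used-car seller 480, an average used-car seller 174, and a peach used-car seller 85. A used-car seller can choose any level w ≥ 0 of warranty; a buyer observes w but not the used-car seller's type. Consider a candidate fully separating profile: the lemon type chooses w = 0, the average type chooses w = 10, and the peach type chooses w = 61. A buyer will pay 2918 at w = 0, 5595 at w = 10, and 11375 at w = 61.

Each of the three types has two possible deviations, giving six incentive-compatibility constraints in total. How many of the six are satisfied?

6

Average (own payoff 5595 − 174×10 = 3855): to w=0 gives 2918 → no gain ✓; to w=61 gives 11375 − 174×61 = 761 → no gain ✓.
Lemon (own payoff 2918): to w=10 gives 5595 − 480×10 = 795 → no gain ✓; to w=61 gives 11375 − 480×61 = -17905 → no gain ✓.
Peach (own payoff 11375 − 85×61 = 6190): to w=0 gives 2918 → no gain ✓; to w=10 gives 5595 − 85×10 = 4745 → no gain ✓.
6 of the 6 constraints hold; this profile is a separating equilibrium.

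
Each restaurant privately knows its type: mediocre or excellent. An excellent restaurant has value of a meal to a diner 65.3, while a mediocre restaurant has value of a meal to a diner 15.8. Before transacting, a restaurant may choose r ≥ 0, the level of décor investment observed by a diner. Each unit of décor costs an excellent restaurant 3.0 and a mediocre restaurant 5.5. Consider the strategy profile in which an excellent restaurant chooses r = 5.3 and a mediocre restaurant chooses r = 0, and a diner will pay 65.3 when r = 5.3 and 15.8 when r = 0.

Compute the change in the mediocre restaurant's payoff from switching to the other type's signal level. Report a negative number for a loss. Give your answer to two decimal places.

20.35

Playing r = 0 the mediocre restaurant receives 15.8.
Deviating to r = 5.3 brings payment 65.3 at cost 5.5 × 5.3 = 29.15, netting 36.15.
Gain from deviating: 36.15 − 15.8 = 20.35.
The gain is positive, so the mediocre type's incentive-compatibility constraint is violated — this profile is not a separating equilibrium.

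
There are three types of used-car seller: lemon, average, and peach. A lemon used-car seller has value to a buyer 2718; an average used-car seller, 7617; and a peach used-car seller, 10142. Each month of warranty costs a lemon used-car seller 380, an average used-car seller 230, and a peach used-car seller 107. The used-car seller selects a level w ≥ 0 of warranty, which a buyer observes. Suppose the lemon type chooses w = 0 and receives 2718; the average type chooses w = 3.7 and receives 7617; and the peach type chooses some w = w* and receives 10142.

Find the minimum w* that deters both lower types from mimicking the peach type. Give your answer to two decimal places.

Lemon type (on-path payoff 2718) won't mimic when 2718 ≥ 10142 − 380·w*, i.e. w* ≥ 19.54.
Average type (on-path payoff 7617 − 230×3.7 = 6766) won't mimic when 6766 ≥ 10142 − 230·w*, i.e. w* ≥ 14.68.
Both must hold, so w* = max(19.54, 14.68) = 19.54. The lemon type's constraint binds.

19.54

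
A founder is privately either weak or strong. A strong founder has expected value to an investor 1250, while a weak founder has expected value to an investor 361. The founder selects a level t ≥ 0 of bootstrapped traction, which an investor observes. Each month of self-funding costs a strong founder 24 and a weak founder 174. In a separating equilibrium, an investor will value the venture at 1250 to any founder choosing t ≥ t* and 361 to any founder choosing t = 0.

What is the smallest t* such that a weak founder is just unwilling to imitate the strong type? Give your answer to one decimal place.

A weak founder choosing t = 0 receives 361.
Imitating at t* instead would pay 1250 at cost 174·t*, netting 1250 − 174·t*.
Indifference: 361 = 1250 − 174·t*, so t* = (1250 − 361) / 174 ≈ 5.1.
This is the weak type's binding incentive-compatibility constraint; any t ≥ 5.1 sustains separation on that side.

5.1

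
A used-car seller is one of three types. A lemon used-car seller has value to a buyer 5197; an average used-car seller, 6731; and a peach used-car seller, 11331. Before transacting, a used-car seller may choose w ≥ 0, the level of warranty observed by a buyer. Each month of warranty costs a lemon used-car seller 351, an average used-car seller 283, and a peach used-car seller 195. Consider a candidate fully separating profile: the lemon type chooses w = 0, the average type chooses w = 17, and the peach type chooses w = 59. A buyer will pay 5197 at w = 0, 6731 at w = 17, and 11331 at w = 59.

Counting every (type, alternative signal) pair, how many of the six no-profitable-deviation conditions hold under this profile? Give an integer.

3

Average (own payoff 6731 − 283×17 = 1920): to w=0 gives 5197 → profitable ✗; to w=59 gives 11331 − 283×59 = -5366 → no gain ✓.
Peach (own payoff 11331 − 195×59 = -174): to w=0 gives 5197 → profitable ✗; to w=17 gives 6731 − 195×17 = 3416 → profitable ✗.
Lemon (own payoff 5197): to w=17 gives 6731 − 351×17 = 764 → no gain ✓; to w=59 gives 11331 − 351×59 = -9378 → no gain ✓.
3 of the 6 constraints hold; not an equilibrium.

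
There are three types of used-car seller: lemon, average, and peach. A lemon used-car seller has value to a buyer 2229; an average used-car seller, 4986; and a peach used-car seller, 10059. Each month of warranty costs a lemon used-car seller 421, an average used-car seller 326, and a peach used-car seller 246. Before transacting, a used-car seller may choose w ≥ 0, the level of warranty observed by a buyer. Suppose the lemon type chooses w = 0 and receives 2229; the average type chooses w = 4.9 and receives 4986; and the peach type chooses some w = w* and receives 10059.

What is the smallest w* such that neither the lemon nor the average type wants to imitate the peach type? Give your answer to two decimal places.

20.46

Average type (on-path payoff 4986 − 326×4.9 = 3388.6) won't mimic when 3388.6 ≥ 10059 − 326·w*, i.e. w* ≥ 20.46.
Lemon type (on-path payoff 2229) won't mimic when 2229 ≥ 10059 − 421·w*, i.e. w* ≥ 18.60.
Both must hold, so w* = max(18.60, 20.46) = 20.46. The average type's constraint binds.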